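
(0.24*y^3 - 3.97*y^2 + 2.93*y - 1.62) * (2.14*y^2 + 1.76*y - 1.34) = 0.5136*y^5 - 8.0734*y^4 - 1.0386*y^3 + 7.0098*y^2 - 6.7774*y + 2.1708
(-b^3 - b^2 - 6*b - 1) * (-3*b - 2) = 3*b^4 + 5*b^3 + 20*b^2 + 15*b + 2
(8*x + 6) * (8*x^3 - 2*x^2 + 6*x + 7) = 64*x^4 + 32*x^3 + 36*x^2 + 92*x + 42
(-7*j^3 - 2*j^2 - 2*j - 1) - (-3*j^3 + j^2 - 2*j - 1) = -4*j^3 - 3*j^2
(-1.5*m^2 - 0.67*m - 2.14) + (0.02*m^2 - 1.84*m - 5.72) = -1.48*m^2 - 2.51*m - 7.86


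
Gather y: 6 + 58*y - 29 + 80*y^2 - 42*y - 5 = 80*y^2 + 16*y - 28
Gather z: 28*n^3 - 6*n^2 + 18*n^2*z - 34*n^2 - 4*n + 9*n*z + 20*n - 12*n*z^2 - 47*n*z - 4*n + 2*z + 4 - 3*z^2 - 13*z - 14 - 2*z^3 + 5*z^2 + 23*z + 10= 28*n^3 - 40*n^2 + 12*n - 2*z^3 + z^2*(2 - 12*n) + z*(18*n^2 - 38*n + 12)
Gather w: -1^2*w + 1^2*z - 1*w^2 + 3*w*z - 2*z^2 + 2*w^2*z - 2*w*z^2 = w^2*(2*z - 1) + w*(-2*z^2 + 3*z - 1) - 2*z^2 + z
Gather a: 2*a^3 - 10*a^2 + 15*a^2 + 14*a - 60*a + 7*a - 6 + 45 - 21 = 2*a^3 + 5*a^2 - 39*a + 18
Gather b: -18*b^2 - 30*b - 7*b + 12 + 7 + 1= -18*b^2 - 37*b + 20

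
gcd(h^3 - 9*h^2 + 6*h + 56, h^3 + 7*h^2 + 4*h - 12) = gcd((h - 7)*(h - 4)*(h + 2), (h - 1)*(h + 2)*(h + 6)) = h + 2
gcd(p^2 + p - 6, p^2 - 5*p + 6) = p - 2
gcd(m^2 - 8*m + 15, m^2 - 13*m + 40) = m - 5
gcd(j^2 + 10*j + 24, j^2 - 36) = j + 6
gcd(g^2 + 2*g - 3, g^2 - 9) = g + 3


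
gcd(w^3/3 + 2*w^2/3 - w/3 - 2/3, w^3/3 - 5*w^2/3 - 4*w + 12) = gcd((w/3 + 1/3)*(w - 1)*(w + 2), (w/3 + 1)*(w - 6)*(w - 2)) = 1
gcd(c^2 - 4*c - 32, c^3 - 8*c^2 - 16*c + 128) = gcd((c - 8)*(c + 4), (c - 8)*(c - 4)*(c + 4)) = c^2 - 4*c - 32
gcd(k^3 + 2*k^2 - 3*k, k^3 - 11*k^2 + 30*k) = k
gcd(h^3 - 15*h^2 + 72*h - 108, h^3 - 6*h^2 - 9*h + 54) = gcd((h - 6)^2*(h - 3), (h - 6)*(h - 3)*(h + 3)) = h^2 - 9*h + 18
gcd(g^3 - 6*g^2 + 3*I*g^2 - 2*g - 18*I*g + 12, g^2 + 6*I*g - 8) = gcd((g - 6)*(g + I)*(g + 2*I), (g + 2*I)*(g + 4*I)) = g + 2*I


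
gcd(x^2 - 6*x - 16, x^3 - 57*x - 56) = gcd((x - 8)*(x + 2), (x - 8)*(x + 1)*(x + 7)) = x - 8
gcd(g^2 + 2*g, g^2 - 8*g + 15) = 1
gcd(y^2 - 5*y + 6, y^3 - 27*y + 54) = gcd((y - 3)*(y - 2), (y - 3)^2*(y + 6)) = y - 3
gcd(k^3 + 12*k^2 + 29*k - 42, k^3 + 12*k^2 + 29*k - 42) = k^3 + 12*k^2 + 29*k - 42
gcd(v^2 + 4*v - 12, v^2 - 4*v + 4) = v - 2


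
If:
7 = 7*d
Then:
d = 1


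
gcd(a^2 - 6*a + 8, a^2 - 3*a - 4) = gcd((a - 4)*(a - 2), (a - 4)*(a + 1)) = a - 4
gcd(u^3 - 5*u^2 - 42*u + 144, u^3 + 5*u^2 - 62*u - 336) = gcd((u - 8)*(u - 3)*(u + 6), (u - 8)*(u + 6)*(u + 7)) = u^2 - 2*u - 48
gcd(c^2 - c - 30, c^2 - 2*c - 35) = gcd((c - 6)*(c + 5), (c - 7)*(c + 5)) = c + 5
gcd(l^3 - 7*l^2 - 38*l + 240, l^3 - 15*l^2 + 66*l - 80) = l^2 - 13*l + 40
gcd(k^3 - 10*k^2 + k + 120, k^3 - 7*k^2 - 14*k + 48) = k^2 - 5*k - 24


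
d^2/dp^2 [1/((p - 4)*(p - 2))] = 2*((p - 4)^2 + (p - 4)*(p - 2) + (p - 2)^2)/((p - 4)^3*(p - 2)^3)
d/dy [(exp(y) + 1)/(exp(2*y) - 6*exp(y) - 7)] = -exp(y)/(exp(2*y) - 14*exp(y) + 49)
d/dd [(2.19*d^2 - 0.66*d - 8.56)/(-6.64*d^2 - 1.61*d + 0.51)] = (-7.9083*d^2 - 111.443*d - 14.1182)/(44.0896*d^4 + 21.3808*d^3 - 4.1807*d^2 - 1.6422*d + 0.2601)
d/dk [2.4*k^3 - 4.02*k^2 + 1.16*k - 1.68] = 7.2*k^2 - 8.04*k + 1.16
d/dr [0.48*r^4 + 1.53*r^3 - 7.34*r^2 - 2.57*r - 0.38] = 1.92*r^3 + 4.59*r^2 - 14.68*r - 2.57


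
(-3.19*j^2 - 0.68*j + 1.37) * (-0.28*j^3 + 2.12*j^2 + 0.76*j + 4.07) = 0.8932*j^5 - 6.5724*j^4 - 4.2496*j^3 - 10.5957*j^2 - 1.7264*j + 5.5759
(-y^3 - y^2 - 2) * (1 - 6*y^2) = 6*y^5 + 6*y^4 - y^3 + 11*y^2 - 2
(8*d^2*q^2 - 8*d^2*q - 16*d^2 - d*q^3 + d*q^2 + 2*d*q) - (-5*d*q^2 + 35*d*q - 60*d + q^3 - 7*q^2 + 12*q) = 8*d^2*q^2 - 8*d^2*q - 16*d^2 - d*q^3 + 6*d*q^2 - 33*d*q + 60*d - q^3 + 7*q^2 - 12*q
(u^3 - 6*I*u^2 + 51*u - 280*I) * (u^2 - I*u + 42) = u^5 - 7*I*u^4 + 87*u^3 - 583*I*u^2 + 1862*u - 11760*I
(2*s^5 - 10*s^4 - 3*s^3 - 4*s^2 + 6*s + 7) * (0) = 0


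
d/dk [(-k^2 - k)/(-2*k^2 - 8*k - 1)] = (6*k^2 + 2*k + 1)/(4*k^4 + 32*k^3 + 68*k^2 + 16*k + 1)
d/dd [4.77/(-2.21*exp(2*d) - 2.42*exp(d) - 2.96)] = (21.0834*exp(d) + 11.5434)*exp(d)/(2.21*exp(2*d) + 2.42*exp(d) + 2.96)^2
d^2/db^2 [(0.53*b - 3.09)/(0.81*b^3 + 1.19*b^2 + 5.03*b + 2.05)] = (2.086398*b^5 - 21.262986*b^4 - 50.472908*b^3 - 112.352796*b^2 - 87.946818*b - 152.213642)/(0.531441*b^9 + 2.342277*b^8 + 13.341672*b^7 + 34.810676*b^6 + 94.706106*b^5 + 149.147118*b^4 + 211.099712*b^3 + 170.60346*b^2 + 63.415725*b + 8.615125)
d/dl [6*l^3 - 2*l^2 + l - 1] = 18*l^2 - 4*l + 1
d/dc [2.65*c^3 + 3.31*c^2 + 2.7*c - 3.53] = 7.95*c^2 + 6.62*c + 2.7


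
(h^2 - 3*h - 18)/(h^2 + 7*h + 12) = (h - 6)/(h + 4)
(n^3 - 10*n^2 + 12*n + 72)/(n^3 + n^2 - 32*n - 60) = (n - 6)/(n + 5)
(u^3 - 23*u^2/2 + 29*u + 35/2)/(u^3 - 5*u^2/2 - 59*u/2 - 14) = (u - 5)/(u + 4)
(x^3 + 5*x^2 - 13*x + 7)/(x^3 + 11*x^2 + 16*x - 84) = (x^2 - 2*x + 1)/(x^2 + 4*x - 12)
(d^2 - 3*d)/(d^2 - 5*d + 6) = d/(d - 2)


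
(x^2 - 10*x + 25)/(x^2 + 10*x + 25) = (x^2 - 10*x + 25)/(x^2 + 10*x + 25)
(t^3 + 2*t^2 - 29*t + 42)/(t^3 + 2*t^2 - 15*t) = (t^2 + 5*t - 14)/(t*(t + 5))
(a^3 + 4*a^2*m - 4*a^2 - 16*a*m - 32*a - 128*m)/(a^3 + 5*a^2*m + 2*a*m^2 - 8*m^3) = (a^2 - 4*a - 32)/(a^2 + a*m - 2*m^2)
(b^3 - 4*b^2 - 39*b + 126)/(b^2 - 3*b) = b - 1 - 42/b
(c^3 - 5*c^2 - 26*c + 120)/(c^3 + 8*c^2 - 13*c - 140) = (c - 6)/(c + 7)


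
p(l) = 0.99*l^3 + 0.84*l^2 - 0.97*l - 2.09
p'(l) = 2.97*l^2 + 1.68*l - 0.97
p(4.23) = 83.77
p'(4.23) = 59.28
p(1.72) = 3.76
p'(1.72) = 10.71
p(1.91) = 6.02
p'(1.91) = 13.07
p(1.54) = 2.02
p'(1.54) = 8.66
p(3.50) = 47.25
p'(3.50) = 41.29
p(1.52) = 1.85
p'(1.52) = 8.45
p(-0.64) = -1.38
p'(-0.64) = -0.83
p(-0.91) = -1.26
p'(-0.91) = -0.04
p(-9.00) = -647.03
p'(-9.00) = 224.48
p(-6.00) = -179.87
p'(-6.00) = 95.87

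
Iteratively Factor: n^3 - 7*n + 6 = (n - 2)*(n^2 + 2*n - 3) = (n - 2)*(n - 1)*(n + 3)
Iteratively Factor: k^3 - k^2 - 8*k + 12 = (k - 2)*(k^2 + k - 6) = (k - 2)*(k + 3)*(k - 2)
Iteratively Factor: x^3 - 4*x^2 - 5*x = (x - 5)*(x^2 + x) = (x - 5)*(x + 1)*(x)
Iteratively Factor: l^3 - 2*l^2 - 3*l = (l + 1)*(l^2 - 3*l) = (l - 3)*(l + 1)*(l)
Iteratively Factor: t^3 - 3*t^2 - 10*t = (t - 5)*(t^2 + 2*t) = t*(t - 5)*(t + 2)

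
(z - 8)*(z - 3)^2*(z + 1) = z^4 - 13*z^3 + 43*z^2 - 15*z - 72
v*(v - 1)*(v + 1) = v^3 - v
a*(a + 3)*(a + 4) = a^3 + 7*a^2 + 12*a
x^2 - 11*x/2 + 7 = (x - 7/2)*(x - 2)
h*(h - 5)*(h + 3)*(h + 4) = h^4 + 2*h^3 - 23*h^2 - 60*h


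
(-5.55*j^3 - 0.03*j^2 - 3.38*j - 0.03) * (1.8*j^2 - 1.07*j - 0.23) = -9.99*j^5 + 5.8845*j^4 - 4.7754*j^3 + 3.5695*j^2 + 0.8095*j + 0.0069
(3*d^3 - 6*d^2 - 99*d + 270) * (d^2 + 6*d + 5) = 3*d^5 + 12*d^4 - 120*d^3 - 354*d^2 + 1125*d + 1350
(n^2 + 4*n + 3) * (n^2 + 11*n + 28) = n^4 + 15*n^3 + 75*n^2 + 145*n + 84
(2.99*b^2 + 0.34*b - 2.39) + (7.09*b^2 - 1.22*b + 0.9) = 10.08*b^2 - 0.88*b - 1.49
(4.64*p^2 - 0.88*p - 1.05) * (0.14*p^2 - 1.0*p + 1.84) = 0.6496*p^4 - 4.7632*p^3 + 9.2706*p^2 - 0.5692*p - 1.932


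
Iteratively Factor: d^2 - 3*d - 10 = (d + 2)*(d - 5)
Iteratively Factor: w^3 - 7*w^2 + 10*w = (w - 5)*(w^2 - 2*w) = (w - 5)*(w - 2)*(w)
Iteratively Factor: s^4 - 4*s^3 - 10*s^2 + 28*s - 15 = (s + 3)*(s^3 - 7*s^2 + 11*s - 5) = (s - 1)*(s + 3)*(s^2 - 6*s + 5) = (s - 5)*(s - 1)*(s + 3)*(s - 1)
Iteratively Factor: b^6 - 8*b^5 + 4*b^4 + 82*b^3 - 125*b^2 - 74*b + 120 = (b - 1)*(b^5 - 7*b^4 - 3*b^3 + 79*b^2 - 46*b - 120) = (b - 5)*(b - 1)*(b^4 - 2*b^3 - 13*b^2 + 14*b + 24) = (b - 5)*(b - 1)*(b + 3)*(b^3 - 5*b^2 + 2*b + 8) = (b - 5)*(b - 4)*(b - 1)*(b + 3)*(b^2 - b - 2) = (b - 5)*(b - 4)*(b - 2)*(b - 1)*(b + 3)*(b + 1)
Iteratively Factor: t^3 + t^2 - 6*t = (t + 3)*(t^2 - 2*t) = (t - 2)*(t + 3)*(t)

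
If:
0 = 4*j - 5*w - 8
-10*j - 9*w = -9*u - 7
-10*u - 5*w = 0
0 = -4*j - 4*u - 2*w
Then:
No Solution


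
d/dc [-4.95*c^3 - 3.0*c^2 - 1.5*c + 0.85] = -14.85*c^2 - 6.0*c - 1.5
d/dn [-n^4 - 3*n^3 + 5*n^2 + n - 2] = -4*n^3 - 9*n^2 + 10*n + 1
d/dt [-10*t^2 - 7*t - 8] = -20*t - 7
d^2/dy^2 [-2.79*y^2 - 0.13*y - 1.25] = -5.58000000000000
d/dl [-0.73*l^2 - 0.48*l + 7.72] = -1.46*l - 0.48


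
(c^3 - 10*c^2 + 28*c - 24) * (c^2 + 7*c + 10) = c^5 - 3*c^4 - 32*c^3 + 72*c^2 + 112*c - 240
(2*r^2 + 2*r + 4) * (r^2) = 2*r^4 + 2*r^3 + 4*r^2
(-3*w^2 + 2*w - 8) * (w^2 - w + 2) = -3*w^4 + 5*w^3 - 16*w^2 + 12*w - 16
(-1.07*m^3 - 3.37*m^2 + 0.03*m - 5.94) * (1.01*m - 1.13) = -1.0807*m^4 - 2.1946*m^3 + 3.8384*m^2 - 6.0333*m + 6.7122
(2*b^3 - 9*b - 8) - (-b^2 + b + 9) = 2*b^3 + b^2 - 10*b - 17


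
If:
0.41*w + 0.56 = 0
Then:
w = -1.37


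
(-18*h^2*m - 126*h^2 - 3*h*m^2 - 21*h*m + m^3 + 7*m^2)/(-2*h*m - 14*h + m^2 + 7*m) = (18*h^2 + 3*h*m - m^2)/(2*h - m)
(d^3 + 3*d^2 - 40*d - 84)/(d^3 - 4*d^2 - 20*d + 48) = (d^2 + 9*d + 14)/(d^2 + 2*d - 8)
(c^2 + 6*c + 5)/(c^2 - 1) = (c + 5)/(c - 1)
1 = 1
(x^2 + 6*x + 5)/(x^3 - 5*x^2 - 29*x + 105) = (x + 1)/(x^2 - 10*x + 21)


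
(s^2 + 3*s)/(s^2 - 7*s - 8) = s*(s + 3)/(s^2 - 7*s - 8)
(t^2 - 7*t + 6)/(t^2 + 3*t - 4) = (t - 6)/(t + 4)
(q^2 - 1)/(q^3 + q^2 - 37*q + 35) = (q + 1)/(q^2 + 2*q - 35)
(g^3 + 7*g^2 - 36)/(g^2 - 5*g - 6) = (-g^3 - 7*g^2 + 36)/(-g^2 + 5*g + 6)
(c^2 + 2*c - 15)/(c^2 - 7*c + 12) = (c + 5)/(c - 4)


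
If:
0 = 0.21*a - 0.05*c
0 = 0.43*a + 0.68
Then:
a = -1.58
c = -6.64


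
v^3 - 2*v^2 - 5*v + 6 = (v - 3)*(v - 1)*(v + 2)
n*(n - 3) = n^2 - 3*n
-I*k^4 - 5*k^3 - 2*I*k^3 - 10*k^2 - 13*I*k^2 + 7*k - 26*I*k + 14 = (k + 2)*(k - 7*I)*(k + I)*(-I*k + 1)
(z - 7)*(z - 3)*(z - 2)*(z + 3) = z^4 - 9*z^3 + 5*z^2 + 81*z - 126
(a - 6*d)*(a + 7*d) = a^2 + a*d - 42*d^2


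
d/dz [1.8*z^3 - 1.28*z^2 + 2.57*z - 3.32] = 5.4*z^2 - 2.56*z + 2.57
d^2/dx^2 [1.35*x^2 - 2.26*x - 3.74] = 2.70000000000000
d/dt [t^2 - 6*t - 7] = 2*t - 6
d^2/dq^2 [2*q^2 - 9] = 4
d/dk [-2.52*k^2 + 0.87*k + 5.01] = 0.87 - 5.04*k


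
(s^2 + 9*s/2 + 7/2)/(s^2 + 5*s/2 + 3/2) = (2*s + 7)/(2*s + 3)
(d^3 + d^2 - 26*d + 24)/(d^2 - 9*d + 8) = (d^2 + 2*d - 24)/(d - 8)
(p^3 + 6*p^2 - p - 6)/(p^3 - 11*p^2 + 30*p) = (p^3 + 6*p^2 - p - 6)/(p*(p^2 - 11*p + 30))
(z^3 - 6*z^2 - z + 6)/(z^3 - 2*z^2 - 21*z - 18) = (z - 1)/(z + 3)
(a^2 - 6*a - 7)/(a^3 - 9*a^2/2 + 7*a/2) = 2*(a^2 - 6*a - 7)/(a*(2*a^2 - 9*a + 7))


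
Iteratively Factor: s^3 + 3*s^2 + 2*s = (s + 2)*(s^2 + s) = s*(s + 2)*(s + 1)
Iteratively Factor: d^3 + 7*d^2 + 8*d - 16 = (d - 1)*(d^2 + 8*d + 16) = (d - 1)*(d + 4)*(d + 4)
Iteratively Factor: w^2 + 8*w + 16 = (w + 4)*(w + 4)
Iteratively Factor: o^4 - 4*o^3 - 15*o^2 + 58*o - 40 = (o + 4)*(o^3 - 8*o^2 + 17*o - 10) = (o - 1)*(o + 4)*(o^2 - 7*o + 10) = (o - 2)*(o - 1)*(o + 4)*(o - 5)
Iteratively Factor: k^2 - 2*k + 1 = (k - 1)*(k - 1)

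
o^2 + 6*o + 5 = (o + 1)*(o + 5)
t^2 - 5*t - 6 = (t - 6)*(t + 1)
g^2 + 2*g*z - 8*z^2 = (g - 2*z)*(g + 4*z)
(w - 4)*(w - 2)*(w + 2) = w^3 - 4*w^2 - 4*w + 16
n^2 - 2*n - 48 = (n - 8)*(n + 6)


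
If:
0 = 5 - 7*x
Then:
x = 5/7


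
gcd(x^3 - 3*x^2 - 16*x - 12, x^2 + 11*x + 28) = 1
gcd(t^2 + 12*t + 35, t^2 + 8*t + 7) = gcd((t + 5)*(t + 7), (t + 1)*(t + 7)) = t + 7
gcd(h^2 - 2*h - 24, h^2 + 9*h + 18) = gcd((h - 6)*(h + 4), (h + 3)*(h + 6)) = 1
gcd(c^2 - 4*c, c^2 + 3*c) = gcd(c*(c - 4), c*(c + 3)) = c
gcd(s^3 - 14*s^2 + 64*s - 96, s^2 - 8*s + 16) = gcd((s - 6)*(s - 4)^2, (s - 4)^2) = s^2 - 8*s + 16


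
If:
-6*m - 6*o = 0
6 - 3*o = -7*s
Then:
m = -7*s/3 - 2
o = 7*s/3 + 2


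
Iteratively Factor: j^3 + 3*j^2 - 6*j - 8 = (j + 4)*(j^2 - j - 2) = (j + 1)*(j + 4)*(j - 2)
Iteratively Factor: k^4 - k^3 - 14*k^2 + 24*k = (k - 3)*(k^3 + 2*k^2 - 8*k) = (k - 3)*(k - 2)*(k^2 + 4*k) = (k - 3)*(k - 2)*(k + 4)*(k)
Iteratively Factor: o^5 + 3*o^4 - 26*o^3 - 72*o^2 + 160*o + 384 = (o + 2)*(o^4 + o^3 - 28*o^2 - 16*o + 192) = (o - 3)*(o + 2)*(o^3 + 4*o^2 - 16*o - 64) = (o - 3)*(o + 2)*(o + 4)*(o^2 - 16) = (o - 4)*(o - 3)*(o + 2)*(o + 4)*(o + 4)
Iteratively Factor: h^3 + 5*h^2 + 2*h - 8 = (h + 4)*(h^2 + h - 2) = (h + 2)*(h + 4)*(h - 1)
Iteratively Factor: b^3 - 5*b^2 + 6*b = (b - 2)*(b^2 - 3*b) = (b - 3)*(b - 2)*(b)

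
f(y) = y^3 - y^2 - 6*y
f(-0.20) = 1.15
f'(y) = 3*y^2 - 2*y - 6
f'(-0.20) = -5.48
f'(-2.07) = 10.99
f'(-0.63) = -3.55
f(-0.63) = 3.13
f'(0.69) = -5.95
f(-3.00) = -18.00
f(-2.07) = -0.73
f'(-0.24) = -5.35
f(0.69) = -4.29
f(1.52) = -7.92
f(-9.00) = -756.00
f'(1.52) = -2.11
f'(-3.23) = 31.76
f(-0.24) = 1.37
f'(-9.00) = 255.00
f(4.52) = 44.80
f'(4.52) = 46.25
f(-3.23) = -24.75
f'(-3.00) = 27.00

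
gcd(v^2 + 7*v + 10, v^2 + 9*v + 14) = v + 2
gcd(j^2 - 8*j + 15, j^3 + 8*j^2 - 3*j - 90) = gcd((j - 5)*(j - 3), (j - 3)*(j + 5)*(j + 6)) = j - 3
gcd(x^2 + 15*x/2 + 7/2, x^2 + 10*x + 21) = x + 7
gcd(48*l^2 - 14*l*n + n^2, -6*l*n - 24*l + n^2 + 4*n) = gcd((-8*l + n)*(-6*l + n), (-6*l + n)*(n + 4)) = 6*l - n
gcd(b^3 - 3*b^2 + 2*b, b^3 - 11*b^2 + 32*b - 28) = b - 2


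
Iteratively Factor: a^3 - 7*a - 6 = (a + 2)*(a^2 - 2*a - 3) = (a + 1)*(a + 2)*(a - 3)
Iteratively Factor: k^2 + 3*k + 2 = (k + 2)*(k + 1)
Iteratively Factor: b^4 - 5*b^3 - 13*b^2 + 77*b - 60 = (b - 3)*(b^3 - 2*b^2 - 19*b + 20) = (b - 3)*(b + 4)*(b^2 - 6*b + 5) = (b - 5)*(b - 3)*(b + 4)*(b - 1)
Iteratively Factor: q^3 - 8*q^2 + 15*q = (q - 3)*(q^2 - 5*q) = q*(q - 3)*(q - 5)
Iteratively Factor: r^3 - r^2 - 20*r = (r)*(r^2 - r - 20) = r*(r - 5)*(r + 4)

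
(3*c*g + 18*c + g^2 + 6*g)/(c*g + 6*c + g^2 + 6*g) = (3*c + g)/(c + g)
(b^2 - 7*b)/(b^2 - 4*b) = (b - 7)/(b - 4)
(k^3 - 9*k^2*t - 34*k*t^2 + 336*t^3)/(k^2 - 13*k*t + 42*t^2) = (-k^2 + 2*k*t + 48*t^2)/(-k + 6*t)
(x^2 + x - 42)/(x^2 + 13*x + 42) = (x - 6)/(x + 6)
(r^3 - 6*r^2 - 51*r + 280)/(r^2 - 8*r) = r + 2 - 35/r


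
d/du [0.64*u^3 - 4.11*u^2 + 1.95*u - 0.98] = 1.92*u^2 - 8.22*u + 1.95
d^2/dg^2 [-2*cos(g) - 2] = 2*cos(g)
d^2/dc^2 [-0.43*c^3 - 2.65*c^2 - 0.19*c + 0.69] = -2.58*c - 5.3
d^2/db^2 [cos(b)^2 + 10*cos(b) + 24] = -10*cos(b) - 2*cos(2*b)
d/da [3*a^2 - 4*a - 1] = 6*a - 4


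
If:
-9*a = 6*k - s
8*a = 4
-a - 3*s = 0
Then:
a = 1/2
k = -7/9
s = -1/6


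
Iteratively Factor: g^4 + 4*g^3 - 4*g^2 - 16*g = (g + 4)*(g^3 - 4*g) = g*(g + 4)*(g^2 - 4) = g*(g - 2)*(g + 4)*(g + 2)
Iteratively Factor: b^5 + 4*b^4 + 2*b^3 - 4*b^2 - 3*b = (b + 1)*(b^4 + 3*b^3 - b^2 - 3*b) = b*(b + 1)*(b^3 + 3*b^2 - b - 3) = b*(b + 1)*(b + 3)*(b^2 - 1) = b*(b + 1)^2*(b + 3)*(b - 1)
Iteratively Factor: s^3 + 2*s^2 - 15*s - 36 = (s + 3)*(s^2 - s - 12) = (s + 3)^2*(s - 4)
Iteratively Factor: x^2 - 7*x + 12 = (x - 4)*(x - 3)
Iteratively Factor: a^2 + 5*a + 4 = (a + 4)*(a + 1)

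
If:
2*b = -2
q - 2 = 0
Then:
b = -1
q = 2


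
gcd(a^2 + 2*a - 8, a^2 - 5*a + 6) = a - 2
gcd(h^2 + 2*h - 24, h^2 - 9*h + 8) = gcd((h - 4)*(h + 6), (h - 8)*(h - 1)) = 1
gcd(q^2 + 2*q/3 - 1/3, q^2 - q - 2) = q + 1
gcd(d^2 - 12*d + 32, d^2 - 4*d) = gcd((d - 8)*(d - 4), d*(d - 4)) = d - 4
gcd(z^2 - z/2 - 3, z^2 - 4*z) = 1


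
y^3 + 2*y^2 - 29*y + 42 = (y - 3)*(y - 2)*(y + 7)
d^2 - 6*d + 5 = (d - 5)*(d - 1)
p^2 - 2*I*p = p*(p - 2*I)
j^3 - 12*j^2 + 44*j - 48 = (j - 6)*(j - 4)*(j - 2)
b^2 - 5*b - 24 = (b - 8)*(b + 3)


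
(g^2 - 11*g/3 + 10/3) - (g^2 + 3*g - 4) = 22/3 - 20*g/3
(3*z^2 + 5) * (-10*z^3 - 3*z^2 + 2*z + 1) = -30*z^5 - 9*z^4 - 44*z^3 - 12*z^2 + 10*z + 5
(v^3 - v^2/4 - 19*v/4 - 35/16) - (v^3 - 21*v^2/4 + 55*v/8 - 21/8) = 5*v^2 - 93*v/8 + 7/16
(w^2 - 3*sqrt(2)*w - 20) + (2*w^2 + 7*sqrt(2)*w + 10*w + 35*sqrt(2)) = 3*w^2 + 4*sqrt(2)*w + 10*w - 20 + 35*sqrt(2)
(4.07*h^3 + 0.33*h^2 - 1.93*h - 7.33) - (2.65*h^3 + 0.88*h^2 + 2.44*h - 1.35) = 1.42*h^3 - 0.55*h^2 - 4.37*h - 5.98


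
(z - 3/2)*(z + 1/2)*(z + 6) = z^3 + 5*z^2 - 27*z/4 - 9/2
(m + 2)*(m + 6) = m^2 + 8*m + 12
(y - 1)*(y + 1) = y^2 - 1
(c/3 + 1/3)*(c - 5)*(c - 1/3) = c^3/3 - 13*c^2/9 - 11*c/9 + 5/9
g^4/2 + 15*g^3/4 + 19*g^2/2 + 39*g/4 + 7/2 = (g/2 + 1/2)*(g + 1)*(g + 2)*(g + 7/2)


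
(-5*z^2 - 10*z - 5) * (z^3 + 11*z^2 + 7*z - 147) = -5*z^5 - 65*z^4 - 150*z^3 + 610*z^2 + 1435*z + 735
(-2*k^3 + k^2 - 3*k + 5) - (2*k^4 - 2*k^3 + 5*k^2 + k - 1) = -2*k^4 - 4*k^2 - 4*k + 6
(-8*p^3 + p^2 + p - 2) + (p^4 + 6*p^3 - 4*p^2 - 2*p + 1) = p^4 - 2*p^3 - 3*p^2 - p - 1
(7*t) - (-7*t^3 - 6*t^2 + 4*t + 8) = 7*t^3 + 6*t^2 + 3*t - 8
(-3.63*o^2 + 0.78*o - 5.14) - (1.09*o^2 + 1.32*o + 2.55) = -4.72*o^2 - 0.54*o - 7.69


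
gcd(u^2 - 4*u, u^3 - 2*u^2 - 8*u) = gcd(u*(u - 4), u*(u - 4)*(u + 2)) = u^2 - 4*u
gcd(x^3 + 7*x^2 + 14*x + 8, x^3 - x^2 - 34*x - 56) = x^2 + 6*x + 8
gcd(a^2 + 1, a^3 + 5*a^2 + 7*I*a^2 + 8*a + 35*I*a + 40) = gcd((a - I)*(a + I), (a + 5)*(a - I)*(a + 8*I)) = a - I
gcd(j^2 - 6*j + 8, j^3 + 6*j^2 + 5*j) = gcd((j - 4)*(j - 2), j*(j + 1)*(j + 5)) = 1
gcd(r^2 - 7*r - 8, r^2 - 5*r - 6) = r + 1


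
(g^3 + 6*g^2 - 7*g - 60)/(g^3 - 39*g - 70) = (g^2 + g - 12)/(g^2 - 5*g - 14)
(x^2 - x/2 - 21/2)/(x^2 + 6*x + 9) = (x - 7/2)/(x + 3)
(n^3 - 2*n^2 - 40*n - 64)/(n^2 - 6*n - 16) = n + 4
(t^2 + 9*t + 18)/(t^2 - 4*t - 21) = (t + 6)/(t - 7)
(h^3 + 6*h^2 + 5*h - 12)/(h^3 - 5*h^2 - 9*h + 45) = (h^2 + 3*h - 4)/(h^2 - 8*h + 15)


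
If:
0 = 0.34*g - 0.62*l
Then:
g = 1.82352941176471*l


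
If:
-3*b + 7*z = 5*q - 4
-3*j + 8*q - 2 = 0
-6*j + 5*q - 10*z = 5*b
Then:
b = 127*z/8 + 3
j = -65*z/3 - 10/3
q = -65*z/8 - 1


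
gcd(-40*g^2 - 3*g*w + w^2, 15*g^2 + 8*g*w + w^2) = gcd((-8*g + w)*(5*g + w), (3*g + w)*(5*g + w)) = 5*g + w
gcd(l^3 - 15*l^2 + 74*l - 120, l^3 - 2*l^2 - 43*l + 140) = l^2 - 9*l + 20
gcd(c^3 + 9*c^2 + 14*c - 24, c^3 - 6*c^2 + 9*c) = 1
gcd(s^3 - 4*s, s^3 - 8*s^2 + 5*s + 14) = s - 2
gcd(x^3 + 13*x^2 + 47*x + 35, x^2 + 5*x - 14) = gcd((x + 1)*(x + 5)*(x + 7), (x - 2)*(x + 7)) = x + 7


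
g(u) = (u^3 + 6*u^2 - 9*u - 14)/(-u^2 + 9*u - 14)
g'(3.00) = 6.00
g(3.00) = 10.00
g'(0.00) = 1.29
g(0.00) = 1.00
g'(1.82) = 3.17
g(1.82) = 4.80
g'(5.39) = 42.21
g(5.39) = 49.18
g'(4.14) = 12.69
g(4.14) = 20.02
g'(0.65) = 1.78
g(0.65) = 1.99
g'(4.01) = 11.53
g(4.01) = 18.45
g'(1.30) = 2.45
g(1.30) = 3.35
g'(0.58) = 1.72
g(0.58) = 1.87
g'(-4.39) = -0.14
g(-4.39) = -0.78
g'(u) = (2*u - 9)*(u^3 + 6*u^2 - 9*u - 14)/(-u^2 + 9*u - 14)^2 + (3*u^2 + 12*u - 9)/(-u^2 + 9*u - 14) = (-u^2 + 14*u + 63)/(u^2 - 14*u + 49)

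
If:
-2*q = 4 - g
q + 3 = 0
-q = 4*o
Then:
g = -2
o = 3/4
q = -3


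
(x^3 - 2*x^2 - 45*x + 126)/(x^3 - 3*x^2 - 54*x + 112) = (x^2 - 9*x + 18)/(x^2 - 10*x + 16)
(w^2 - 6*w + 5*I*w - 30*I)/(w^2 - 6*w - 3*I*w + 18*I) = (w + 5*I)/(w - 3*I)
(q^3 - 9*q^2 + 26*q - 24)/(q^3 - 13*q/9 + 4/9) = 9*(q^3 - 9*q^2 + 26*q - 24)/(9*q^3 - 13*q + 4)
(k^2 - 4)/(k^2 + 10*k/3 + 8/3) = 3*(k - 2)/(3*k + 4)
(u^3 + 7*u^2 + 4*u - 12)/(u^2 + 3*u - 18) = (u^2 + u - 2)/(u - 3)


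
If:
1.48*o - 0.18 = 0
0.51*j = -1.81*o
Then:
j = -0.43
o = 0.12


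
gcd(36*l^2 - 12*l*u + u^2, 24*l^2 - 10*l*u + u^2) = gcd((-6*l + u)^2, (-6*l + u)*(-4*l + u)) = -6*l + u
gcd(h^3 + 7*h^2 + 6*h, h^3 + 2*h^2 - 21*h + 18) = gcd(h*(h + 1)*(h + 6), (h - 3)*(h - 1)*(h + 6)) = h + 6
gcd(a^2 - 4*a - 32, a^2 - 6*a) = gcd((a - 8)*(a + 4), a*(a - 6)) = 1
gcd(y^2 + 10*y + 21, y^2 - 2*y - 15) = y + 3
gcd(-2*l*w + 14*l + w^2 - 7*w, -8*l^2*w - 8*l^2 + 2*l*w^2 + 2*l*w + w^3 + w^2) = -2*l + w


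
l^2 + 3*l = l*(l + 3)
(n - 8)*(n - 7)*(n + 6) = n^3 - 9*n^2 - 34*n + 336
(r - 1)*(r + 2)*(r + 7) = r^3 + 8*r^2 + 5*r - 14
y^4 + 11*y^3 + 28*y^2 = y^2*(y + 4)*(y + 7)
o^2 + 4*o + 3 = (o + 1)*(o + 3)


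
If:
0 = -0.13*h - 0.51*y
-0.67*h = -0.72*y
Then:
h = 0.00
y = 0.00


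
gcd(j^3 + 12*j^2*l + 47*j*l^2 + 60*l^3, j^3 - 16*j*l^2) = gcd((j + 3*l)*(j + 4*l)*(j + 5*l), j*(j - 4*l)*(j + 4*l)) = j + 4*l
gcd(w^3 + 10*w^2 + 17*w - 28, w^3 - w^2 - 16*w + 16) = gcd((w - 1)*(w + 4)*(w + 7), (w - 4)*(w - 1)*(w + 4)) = w^2 + 3*w - 4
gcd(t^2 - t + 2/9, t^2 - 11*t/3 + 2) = t - 2/3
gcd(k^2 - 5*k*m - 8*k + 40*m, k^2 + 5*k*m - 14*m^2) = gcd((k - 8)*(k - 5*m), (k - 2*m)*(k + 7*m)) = 1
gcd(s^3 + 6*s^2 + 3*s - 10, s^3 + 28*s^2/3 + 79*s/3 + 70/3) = s^2 + 7*s + 10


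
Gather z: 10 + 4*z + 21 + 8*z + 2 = 12*z + 33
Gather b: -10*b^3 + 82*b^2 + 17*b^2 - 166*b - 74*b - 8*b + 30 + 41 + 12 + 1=-10*b^3 + 99*b^2 - 248*b + 84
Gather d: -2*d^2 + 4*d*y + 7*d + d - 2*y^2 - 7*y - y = -2*d^2 + d*(4*y + 8) - 2*y^2 - 8*y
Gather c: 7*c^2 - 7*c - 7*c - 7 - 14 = 7*c^2 - 14*c - 21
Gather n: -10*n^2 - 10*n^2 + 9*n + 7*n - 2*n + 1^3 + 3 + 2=-20*n^2 + 14*n + 6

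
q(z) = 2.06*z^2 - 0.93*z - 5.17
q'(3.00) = 11.43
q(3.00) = 10.58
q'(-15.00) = -62.73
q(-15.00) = 472.28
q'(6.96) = 27.75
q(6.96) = 88.15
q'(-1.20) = -5.87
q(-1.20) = -1.09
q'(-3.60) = -15.76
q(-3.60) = 24.88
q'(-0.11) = -1.38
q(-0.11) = -5.04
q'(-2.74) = -12.22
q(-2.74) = 12.84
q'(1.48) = 5.17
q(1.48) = -2.03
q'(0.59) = 1.50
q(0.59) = -5.00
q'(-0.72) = -3.90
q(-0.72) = -3.43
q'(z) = 4.12*z - 0.93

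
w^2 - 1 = (w - 1)*(w + 1)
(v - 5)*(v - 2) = v^2 - 7*v + 10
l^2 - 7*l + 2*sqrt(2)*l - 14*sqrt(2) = (l - 7)*(l + 2*sqrt(2))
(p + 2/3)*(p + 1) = p^2 + 5*p/3 + 2/3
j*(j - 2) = j^2 - 2*j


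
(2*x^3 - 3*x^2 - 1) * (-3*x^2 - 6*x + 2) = -6*x^5 - 3*x^4 + 22*x^3 - 3*x^2 + 6*x - 2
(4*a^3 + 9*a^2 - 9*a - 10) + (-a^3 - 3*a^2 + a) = 3*a^3 + 6*a^2 - 8*a - 10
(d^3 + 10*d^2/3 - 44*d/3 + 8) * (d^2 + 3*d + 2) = d^5 + 19*d^4/3 - 8*d^3/3 - 88*d^2/3 - 16*d/3 + 16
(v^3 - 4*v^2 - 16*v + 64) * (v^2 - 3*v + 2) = v^5 - 7*v^4 - 2*v^3 + 104*v^2 - 224*v + 128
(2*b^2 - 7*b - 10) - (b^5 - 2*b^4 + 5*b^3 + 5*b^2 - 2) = -b^5 + 2*b^4 - 5*b^3 - 3*b^2 - 7*b - 8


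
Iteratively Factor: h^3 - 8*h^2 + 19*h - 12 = (h - 3)*(h^2 - 5*h + 4) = (h - 3)*(h - 1)*(h - 4)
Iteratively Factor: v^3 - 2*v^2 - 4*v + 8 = (v - 2)*(v^2 - 4) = (v - 2)^2*(v + 2)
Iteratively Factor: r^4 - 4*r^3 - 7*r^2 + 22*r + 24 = (r - 4)*(r^3 - 7*r - 6) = (r - 4)*(r + 1)*(r^2 - r - 6) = (r - 4)*(r - 3)*(r + 1)*(r + 2)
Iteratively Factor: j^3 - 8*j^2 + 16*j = (j - 4)*(j^2 - 4*j) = (j - 4)^2*(j)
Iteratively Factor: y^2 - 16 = (y + 4)*(y - 4)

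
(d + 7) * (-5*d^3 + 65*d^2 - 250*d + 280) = -5*d^4 + 30*d^3 + 205*d^2 - 1470*d + 1960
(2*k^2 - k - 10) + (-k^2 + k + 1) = k^2 - 9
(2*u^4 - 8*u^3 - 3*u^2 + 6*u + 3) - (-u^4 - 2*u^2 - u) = 3*u^4 - 8*u^3 - u^2 + 7*u + 3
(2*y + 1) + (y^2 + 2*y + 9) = y^2 + 4*y + 10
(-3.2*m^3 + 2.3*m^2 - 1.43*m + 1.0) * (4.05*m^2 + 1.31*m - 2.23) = -12.96*m^5 + 5.123*m^4 + 4.3575*m^3 - 2.9523*m^2 + 4.4989*m - 2.23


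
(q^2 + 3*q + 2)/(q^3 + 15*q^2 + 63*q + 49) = (q + 2)/(q^2 + 14*q + 49)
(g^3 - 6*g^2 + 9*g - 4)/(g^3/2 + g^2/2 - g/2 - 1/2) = 2*(g^2 - 5*g + 4)/(g^2 + 2*g + 1)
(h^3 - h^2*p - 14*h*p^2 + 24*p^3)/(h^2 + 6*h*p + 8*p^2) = (h^2 - 5*h*p + 6*p^2)/(h + 2*p)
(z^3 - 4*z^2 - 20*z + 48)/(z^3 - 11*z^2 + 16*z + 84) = (z^2 + 2*z - 8)/(z^2 - 5*z - 14)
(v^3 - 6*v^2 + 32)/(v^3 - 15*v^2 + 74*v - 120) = (v^2 - 2*v - 8)/(v^2 - 11*v + 30)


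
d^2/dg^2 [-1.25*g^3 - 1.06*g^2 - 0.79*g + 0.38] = -7.5*g - 2.12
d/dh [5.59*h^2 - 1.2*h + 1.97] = 11.18*h - 1.2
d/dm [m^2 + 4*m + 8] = 2*m + 4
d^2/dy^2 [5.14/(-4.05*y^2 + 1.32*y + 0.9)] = (-168.6177*y^2 + 54.95688*y + 5.14*(8.1*y - 1.32)*(16.2*y - 2.64) + 37.4706)/(-4.05*y^2 + 1.32*y + 0.9)^3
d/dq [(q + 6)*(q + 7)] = 2*q + 13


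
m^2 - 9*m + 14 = (m - 7)*(m - 2)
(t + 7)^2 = t^2 + 14*t + 49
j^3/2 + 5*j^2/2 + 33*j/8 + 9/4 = (j/2 + 1)*(j + 3/2)^2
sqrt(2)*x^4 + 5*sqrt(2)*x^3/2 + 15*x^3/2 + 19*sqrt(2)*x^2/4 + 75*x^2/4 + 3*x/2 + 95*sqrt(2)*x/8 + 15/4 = (x + 5/2)*(x + sqrt(2)/2)*(x + 3*sqrt(2))*(sqrt(2)*x + 1/2)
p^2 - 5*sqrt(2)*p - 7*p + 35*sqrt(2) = (p - 7)*(p - 5*sqrt(2))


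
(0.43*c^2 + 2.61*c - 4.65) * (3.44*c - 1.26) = 1.4792*c^3 + 8.4366*c^2 - 19.2846*c + 5.859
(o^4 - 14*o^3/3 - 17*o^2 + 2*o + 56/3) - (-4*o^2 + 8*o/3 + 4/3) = o^4 - 14*o^3/3 - 13*o^2 - 2*o/3 + 52/3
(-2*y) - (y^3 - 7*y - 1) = -y^3 + 5*y + 1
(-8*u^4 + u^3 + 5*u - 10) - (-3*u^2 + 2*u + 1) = -8*u^4 + u^3 + 3*u^2 + 3*u - 11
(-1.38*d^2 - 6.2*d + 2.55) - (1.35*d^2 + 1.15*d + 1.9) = -2.73*d^2 - 7.35*d + 0.65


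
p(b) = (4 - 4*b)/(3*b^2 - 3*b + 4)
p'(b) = (3 - 6*b)*(4 - 4*b)/(3*b^2 - 3*b + 4)^2 - 4/(3*b^2 - 3*b + 4)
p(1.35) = -0.26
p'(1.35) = -0.50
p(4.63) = -0.27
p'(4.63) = 0.05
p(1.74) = -0.38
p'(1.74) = -0.15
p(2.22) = -0.40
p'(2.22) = 0.01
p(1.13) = -0.12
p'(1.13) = -0.80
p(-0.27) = 1.01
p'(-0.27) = 0.13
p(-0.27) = 1.01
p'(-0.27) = 0.13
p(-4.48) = 0.28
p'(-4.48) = 0.06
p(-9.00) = 0.15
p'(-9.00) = 0.02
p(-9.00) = 0.15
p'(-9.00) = 0.02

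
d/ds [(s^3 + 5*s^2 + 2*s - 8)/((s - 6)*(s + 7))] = (s^4 + 2*s^3 - 123*s^2 - 404*s - 76)/(s^4 + 2*s^3 - 83*s^2 - 84*s + 1764)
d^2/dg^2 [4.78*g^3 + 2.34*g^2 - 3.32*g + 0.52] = 28.68*g + 4.68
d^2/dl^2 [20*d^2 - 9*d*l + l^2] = 2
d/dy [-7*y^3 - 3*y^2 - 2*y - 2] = -21*y^2 - 6*y - 2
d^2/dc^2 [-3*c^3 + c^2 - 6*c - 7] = 2 - 18*c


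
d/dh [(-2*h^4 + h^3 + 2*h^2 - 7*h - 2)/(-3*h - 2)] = 2*(9*h^4 + 5*h^3 - 6*h^2 - 4*h + 4)/(9*h^2 + 12*h + 4)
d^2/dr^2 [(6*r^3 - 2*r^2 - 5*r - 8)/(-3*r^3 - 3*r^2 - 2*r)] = 2*(72*r^6 + 243*r^5 + 531*r^4 + 555*r^3 + 360*r^2 + 144*r + 32)/(r^3*(27*r^6 + 81*r^5 + 135*r^4 + 135*r^3 + 90*r^2 + 36*r + 8))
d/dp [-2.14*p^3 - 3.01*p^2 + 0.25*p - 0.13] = -6.42*p^2 - 6.02*p + 0.25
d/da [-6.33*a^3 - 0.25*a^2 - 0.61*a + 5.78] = -18.99*a^2 - 0.5*a - 0.61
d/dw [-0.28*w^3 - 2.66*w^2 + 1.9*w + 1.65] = -0.84*w^2 - 5.32*w + 1.9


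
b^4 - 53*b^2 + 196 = (b - 7)*(b - 2)*(b + 2)*(b + 7)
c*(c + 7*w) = c^2 + 7*c*w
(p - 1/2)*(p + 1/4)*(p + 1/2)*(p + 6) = p^4 + 25*p^3/4 + 5*p^2/4 - 25*p/16 - 3/8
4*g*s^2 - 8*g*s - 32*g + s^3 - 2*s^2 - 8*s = (4*g + s)*(s - 4)*(s + 2)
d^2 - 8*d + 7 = (d - 7)*(d - 1)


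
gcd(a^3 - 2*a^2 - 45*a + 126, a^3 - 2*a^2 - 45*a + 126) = a^3 - 2*a^2 - 45*a + 126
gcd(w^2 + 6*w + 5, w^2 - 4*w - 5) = w + 1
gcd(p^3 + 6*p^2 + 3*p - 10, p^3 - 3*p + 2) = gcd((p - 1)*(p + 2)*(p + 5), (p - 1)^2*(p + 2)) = p^2 + p - 2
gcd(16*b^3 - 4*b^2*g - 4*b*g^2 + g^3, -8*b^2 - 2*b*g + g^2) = 8*b^2 + 2*b*g - g^2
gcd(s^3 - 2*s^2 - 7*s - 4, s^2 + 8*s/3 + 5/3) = s + 1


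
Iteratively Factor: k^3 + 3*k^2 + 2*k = (k + 1)*(k^2 + 2*k) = (k + 1)*(k + 2)*(k)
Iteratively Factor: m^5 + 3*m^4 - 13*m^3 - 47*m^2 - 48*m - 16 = (m + 1)*(m^4 + 2*m^3 - 15*m^2 - 32*m - 16) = (m + 1)^2*(m^3 + m^2 - 16*m - 16) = (m - 4)*(m + 1)^2*(m^2 + 5*m + 4) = (m - 4)*(m + 1)^3*(m + 4)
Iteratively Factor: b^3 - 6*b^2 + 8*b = (b - 2)*(b^2 - 4*b) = b*(b - 2)*(b - 4)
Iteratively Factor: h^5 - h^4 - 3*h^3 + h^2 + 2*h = (h + 1)*(h^4 - 2*h^3 - h^2 + 2*h) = (h - 2)*(h + 1)*(h^3 - h) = (h - 2)*(h - 1)*(h + 1)*(h^2 + h) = (h - 2)*(h - 1)*(h + 1)^2*(h)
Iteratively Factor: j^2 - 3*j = (j)*(j - 3)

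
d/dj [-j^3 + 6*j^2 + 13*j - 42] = -3*j^2 + 12*j + 13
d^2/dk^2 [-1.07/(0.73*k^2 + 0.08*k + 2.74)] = (1.140406*k^2 + 0.124976*k - 1.07*(1.46*k + 0.08)*(2.92*k + 0.16) + 4.280428)/(0.73*k^2 + 0.08*k + 2.74)^3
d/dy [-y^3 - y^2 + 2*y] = -3*y^2 - 2*y + 2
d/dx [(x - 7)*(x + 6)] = 2*x - 1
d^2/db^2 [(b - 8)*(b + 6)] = 2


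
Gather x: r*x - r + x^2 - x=-r + x^2 + x*(r - 1)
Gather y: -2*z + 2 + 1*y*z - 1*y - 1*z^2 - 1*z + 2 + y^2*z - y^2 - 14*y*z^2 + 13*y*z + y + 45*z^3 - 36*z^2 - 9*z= y^2*(z - 1) + y*(-14*z^2 + 14*z) + 45*z^3 - 37*z^2 - 12*z + 4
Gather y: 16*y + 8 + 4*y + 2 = 20*y + 10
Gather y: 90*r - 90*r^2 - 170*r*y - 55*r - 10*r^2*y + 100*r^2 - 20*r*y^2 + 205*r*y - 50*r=10*r^2 - 20*r*y^2 - 15*r + y*(-10*r^2 + 35*r)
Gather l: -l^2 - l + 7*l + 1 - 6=-l^2 + 6*l - 5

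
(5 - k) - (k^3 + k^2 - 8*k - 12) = -k^3 - k^2 + 7*k + 17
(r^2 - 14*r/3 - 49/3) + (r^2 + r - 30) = 2*r^2 - 11*r/3 - 139/3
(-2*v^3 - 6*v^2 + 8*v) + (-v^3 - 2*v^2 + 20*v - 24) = -3*v^3 - 8*v^2 + 28*v - 24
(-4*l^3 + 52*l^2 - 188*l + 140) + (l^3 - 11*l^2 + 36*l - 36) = -3*l^3 + 41*l^2 - 152*l + 104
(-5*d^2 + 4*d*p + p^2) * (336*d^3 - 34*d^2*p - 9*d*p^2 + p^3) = -1680*d^5 + 1514*d^4*p + 245*d^3*p^2 - 75*d^2*p^3 - 5*d*p^4 + p^5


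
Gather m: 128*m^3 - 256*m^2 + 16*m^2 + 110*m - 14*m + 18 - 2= 128*m^3 - 240*m^2 + 96*m + 16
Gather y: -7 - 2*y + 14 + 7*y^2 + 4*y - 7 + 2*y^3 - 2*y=2*y^3 + 7*y^2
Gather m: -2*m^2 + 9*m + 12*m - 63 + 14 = -2*m^2 + 21*m - 49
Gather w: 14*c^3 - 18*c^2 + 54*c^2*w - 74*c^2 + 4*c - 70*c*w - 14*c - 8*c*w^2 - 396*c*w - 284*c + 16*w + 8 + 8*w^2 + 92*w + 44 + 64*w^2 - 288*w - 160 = 14*c^3 - 92*c^2 - 294*c + w^2*(72 - 8*c) + w*(54*c^2 - 466*c - 180) - 108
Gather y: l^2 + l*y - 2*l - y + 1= l^2 - 2*l + y*(l - 1) + 1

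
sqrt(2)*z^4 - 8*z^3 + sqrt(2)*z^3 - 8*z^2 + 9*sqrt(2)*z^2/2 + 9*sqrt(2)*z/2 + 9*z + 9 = (z + 1)*(z - 3*sqrt(2))*(z - 3*sqrt(2)/2)*(sqrt(2)*z + 1)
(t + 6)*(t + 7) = t^2 + 13*t + 42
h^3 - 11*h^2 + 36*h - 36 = (h - 6)*(h - 3)*(h - 2)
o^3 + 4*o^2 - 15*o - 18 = (o - 3)*(o + 1)*(o + 6)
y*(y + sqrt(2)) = y^2 + sqrt(2)*y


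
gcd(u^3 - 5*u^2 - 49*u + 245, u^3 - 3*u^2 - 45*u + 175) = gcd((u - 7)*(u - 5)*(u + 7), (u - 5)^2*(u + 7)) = u^2 + 2*u - 35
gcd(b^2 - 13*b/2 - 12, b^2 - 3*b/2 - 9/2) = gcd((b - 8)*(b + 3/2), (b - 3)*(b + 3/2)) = b + 3/2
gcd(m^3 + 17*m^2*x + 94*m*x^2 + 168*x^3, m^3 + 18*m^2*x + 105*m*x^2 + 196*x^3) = m^2 + 11*m*x + 28*x^2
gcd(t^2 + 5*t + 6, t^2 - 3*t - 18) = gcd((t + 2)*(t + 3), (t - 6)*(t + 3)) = t + 3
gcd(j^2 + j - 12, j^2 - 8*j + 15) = j - 3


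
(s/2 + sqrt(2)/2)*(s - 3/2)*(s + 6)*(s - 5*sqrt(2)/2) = s^4/2 - 3*sqrt(2)*s^3/4 + 9*s^3/4 - 7*s^2 - 27*sqrt(2)*s^2/8 - 45*s/4 + 27*sqrt(2)*s/4 + 45/2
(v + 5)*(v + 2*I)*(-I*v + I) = -I*v^3 + 2*v^2 - 4*I*v^2 + 8*v + 5*I*v - 10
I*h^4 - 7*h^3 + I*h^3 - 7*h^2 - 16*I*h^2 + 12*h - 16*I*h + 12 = (h + 2*I)^2*(h + 3*I)*(I*h + I)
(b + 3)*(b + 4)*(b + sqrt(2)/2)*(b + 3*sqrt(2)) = b^4 + 7*sqrt(2)*b^3/2 + 7*b^3 + 15*b^2 + 49*sqrt(2)*b^2/2 + 21*b + 42*sqrt(2)*b + 36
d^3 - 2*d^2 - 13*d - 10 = (d - 5)*(d + 1)*(d + 2)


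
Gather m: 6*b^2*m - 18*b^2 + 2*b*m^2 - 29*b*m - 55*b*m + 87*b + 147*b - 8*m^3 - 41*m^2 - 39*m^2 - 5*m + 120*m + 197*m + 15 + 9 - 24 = -18*b^2 + 234*b - 8*m^3 + m^2*(2*b - 80) + m*(6*b^2 - 84*b + 312)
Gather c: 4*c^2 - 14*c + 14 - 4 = 4*c^2 - 14*c + 10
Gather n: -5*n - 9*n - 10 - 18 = -14*n - 28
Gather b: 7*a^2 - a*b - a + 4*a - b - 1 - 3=7*a^2 + 3*a + b*(-a - 1) - 4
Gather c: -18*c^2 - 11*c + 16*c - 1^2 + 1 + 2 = -18*c^2 + 5*c + 2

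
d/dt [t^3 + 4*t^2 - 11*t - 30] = 3*t^2 + 8*t - 11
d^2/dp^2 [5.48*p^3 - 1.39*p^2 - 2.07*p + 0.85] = 32.88*p - 2.78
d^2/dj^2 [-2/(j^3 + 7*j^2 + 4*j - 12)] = 4*((3*j + 7)*(j^3 + 7*j^2 + 4*j - 12) - (3*j^2 + 14*j + 4)^2)/(j^3 + 7*j^2 + 4*j - 12)^3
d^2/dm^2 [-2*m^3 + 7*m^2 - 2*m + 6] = 14 - 12*m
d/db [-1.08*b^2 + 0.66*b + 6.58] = 0.66 - 2.16*b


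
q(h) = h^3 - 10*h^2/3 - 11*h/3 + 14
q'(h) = 3*h^2 - 20*h/3 - 11/3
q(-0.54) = 14.85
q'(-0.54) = 0.81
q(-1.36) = 10.31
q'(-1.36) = 10.95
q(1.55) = 4.03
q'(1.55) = -6.79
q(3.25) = 1.20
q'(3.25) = 6.35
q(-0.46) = 14.88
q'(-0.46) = 0.03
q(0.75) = 9.80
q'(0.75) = -6.98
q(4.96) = 35.83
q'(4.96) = 37.07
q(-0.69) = 14.61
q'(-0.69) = 2.36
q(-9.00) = -952.00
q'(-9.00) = 299.33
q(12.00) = 1218.00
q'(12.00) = 348.33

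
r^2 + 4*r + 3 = (r + 1)*(r + 3)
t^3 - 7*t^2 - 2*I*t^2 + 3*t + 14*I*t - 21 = (t - 7)*(t - 3*I)*(t + I)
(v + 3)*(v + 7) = v^2 + 10*v + 21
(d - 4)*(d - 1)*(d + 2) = d^3 - 3*d^2 - 6*d + 8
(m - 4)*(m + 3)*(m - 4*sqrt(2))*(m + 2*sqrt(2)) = m^4 - 2*sqrt(2)*m^3 - m^3 - 28*m^2 + 2*sqrt(2)*m^2 + 16*m + 24*sqrt(2)*m + 192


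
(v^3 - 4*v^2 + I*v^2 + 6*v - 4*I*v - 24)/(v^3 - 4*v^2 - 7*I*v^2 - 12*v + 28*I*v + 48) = (v^2 + I*v + 6)/(v^2 - 7*I*v - 12)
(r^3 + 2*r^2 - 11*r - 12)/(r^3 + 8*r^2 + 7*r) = (r^2 + r - 12)/(r*(r + 7))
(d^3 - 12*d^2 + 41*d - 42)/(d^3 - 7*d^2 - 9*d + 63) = (d - 2)/(d + 3)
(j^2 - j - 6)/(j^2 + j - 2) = (j - 3)/(j - 1)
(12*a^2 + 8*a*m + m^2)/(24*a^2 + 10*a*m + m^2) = (2*a + m)/(4*a + m)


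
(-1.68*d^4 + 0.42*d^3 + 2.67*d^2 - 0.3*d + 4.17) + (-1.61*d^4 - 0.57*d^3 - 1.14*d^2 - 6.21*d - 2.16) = -3.29*d^4 - 0.15*d^3 + 1.53*d^2 - 6.51*d + 2.01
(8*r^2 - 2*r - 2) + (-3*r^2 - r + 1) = 5*r^2 - 3*r - 1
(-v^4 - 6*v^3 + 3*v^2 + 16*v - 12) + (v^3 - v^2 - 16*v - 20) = -v^4 - 5*v^3 + 2*v^2 - 32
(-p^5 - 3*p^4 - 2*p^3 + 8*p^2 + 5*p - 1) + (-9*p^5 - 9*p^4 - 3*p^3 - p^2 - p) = -10*p^5 - 12*p^4 - 5*p^3 + 7*p^2 + 4*p - 1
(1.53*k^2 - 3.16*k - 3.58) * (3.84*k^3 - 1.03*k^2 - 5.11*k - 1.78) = 5.8752*k^5 - 13.7103*k^4 - 18.3107*k^3 + 17.1116*k^2 + 23.9186*k + 6.3724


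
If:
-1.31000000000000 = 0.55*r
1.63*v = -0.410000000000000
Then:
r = -2.38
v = -0.25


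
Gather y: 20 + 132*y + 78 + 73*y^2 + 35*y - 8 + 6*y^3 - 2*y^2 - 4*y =6*y^3 + 71*y^2 + 163*y + 90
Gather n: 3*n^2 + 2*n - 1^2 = 3*n^2 + 2*n - 1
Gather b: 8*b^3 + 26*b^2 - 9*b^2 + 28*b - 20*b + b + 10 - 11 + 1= 8*b^3 + 17*b^2 + 9*b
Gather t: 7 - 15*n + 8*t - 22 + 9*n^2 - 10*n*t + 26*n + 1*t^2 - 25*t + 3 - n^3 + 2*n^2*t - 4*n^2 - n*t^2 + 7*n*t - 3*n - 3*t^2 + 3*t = -n^3 + 5*n^2 + 8*n + t^2*(-n - 2) + t*(2*n^2 - 3*n - 14) - 12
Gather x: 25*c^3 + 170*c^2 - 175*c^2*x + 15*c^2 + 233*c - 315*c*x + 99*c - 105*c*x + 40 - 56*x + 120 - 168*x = 25*c^3 + 185*c^2 + 332*c + x*(-175*c^2 - 420*c - 224) + 160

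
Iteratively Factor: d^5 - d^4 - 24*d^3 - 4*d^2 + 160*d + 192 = (d + 2)*(d^4 - 3*d^3 - 18*d^2 + 32*d + 96) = (d - 4)*(d + 2)*(d^3 + d^2 - 14*d - 24) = (d - 4)^2*(d + 2)*(d^2 + 5*d + 6) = (d - 4)^2*(d + 2)*(d + 3)*(d + 2)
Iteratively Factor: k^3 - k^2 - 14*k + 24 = (k - 2)*(k^2 + k - 12) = (k - 3)*(k - 2)*(k + 4)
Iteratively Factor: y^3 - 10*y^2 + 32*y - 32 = (y - 4)*(y^2 - 6*y + 8) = (y - 4)^2*(y - 2)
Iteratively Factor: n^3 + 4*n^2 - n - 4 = (n + 1)*(n^2 + 3*n - 4) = (n + 1)*(n + 4)*(n - 1)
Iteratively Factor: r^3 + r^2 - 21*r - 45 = (r + 3)*(r^2 - 2*r - 15) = (r + 3)^2*(r - 5)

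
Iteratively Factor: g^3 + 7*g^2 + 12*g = (g + 4)*(g^2 + 3*g) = g*(g + 4)*(g + 3)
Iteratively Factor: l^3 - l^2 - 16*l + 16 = (l + 4)*(l^2 - 5*l + 4) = (l - 1)*(l + 4)*(l - 4)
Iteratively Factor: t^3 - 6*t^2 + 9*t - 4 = (t - 1)*(t^2 - 5*t + 4) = (t - 1)^2*(t - 4)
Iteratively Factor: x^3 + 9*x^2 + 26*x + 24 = (x + 2)*(x^2 + 7*x + 12) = (x + 2)*(x + 4)*(x + 3)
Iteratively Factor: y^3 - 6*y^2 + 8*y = (y - 2)*(y^2 - 4*y) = (y - 4)*(y - 2)*(y)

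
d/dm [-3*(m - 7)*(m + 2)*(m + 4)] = -9*m^2 + 6*m + 102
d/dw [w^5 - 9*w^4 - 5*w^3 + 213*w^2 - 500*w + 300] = 5*w^4 - 36*w^3 - 15*w^2 + 426*w - 500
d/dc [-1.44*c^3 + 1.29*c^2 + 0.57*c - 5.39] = -4.32*c^2 + 2.58*c + 0.57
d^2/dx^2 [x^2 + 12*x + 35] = 2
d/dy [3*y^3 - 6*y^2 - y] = 9*y^2 - 12*y - 1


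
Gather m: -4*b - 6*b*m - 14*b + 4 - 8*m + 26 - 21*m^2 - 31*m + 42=-18*b - 21*m^2 + m*(-6*b - 39) + 72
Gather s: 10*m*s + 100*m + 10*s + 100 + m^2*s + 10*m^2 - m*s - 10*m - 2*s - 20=10*m^2 + 90*m + s*(m^2 + 9*m + 8) + 80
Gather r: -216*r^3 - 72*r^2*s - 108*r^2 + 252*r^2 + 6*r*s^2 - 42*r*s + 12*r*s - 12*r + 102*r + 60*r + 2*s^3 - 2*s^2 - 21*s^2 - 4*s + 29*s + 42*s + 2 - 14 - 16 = -216*r^3 + r^2*(144 - 72*s) + r*(6*s^2 - 30*s + 150) + 2*s^3 - 23*s^2 + 67*s - 28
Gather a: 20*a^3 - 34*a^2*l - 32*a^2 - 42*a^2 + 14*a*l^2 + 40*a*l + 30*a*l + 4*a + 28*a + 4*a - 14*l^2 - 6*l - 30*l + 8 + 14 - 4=20*a^3 + a^2*(-34*l - 74) + a*(14*l^2 + 70*l + 36) - 14*l^2 - 36*l + 18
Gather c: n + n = 2*n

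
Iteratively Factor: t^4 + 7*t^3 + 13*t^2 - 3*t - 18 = (t + 2)*(t^3 + 5*t^2 + 3*t - 9) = (t + 2)*(t + 3)*(t^2 + 2*t - 3) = (t + 2)*(t + 3)^2*(t - 1)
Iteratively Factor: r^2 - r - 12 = (r + 3)*(r - 4)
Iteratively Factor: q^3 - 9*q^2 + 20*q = (q - 5)*(q^2 - 4*q) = (q - 5)*(q - 4)*(q)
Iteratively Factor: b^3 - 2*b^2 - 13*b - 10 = (b + 2)*(b^2 - 4*b - 5) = (b - 5)*(b + 2)*(b + 1)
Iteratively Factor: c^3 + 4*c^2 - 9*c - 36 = (c - 3)*(c^2 + 7*c + 12) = (c - 3)*(c + 4)*(c + 3)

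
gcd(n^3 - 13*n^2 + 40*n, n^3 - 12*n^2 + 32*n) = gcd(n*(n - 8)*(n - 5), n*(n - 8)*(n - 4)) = n^2 - 8*n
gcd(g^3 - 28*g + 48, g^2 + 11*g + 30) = g + 6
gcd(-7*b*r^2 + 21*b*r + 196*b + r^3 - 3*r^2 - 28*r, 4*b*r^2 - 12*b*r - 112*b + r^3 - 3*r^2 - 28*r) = r^2 - 3*r - 28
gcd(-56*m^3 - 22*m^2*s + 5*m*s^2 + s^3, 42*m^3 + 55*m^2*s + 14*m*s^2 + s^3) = 7*m + s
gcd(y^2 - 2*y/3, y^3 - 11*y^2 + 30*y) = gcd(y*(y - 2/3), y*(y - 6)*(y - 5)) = y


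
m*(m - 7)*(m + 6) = m^3 - m^2 - 42*m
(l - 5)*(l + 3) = l^2 - 2*l - 15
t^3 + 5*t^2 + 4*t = t*(t + 1)*(t + 4)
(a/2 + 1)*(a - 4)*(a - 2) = a^3/2 - 2*a^2 - 2*a + 8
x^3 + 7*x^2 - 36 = (x - 2)*(x + 3)*(x + 6)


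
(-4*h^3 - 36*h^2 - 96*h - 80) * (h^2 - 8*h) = -4*h^5 - 4*h^4 + 192*h^3 + 688*h^2 + 640*h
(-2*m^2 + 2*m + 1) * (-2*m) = 4*m^3 - 4*m^2 - 2*m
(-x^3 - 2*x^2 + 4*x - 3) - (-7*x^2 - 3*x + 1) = -x^3 + 5*x^2 + 7*x - 4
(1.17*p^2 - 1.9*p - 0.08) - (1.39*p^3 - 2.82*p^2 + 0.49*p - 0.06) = -1.39*p^3 + 3.99*p^2 - 2.39*p - 0.02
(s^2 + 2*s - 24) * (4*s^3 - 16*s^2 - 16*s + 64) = 4*s^5 - 8*s^4 - 144*s^3 + 416*s^2 + 512*s - 1536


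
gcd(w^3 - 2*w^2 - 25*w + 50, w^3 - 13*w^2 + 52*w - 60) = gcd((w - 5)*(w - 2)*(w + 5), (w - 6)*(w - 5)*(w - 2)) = w^2 - 7*w + 10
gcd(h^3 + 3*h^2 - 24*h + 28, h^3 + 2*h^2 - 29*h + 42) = h^2 + 5*h - 14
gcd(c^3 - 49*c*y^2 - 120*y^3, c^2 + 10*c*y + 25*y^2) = c + 5*y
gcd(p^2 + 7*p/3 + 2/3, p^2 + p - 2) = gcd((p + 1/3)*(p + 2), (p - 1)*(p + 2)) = p + 2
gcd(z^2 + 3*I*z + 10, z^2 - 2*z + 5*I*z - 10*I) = z + 5*I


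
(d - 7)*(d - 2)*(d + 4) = d^3 - 5*d^2 - 22*d + 56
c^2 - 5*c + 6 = (c - 3)*(c - 2)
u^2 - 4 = (u - 2)*(u + 2)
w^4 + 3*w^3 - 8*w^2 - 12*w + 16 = (w - 2)*(w - 1)*(w + 2)*(w + 4)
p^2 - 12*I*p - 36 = (p - 6*I)^2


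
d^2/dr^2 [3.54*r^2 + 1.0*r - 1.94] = 7.08000000000000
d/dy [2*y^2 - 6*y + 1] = 4*y - 6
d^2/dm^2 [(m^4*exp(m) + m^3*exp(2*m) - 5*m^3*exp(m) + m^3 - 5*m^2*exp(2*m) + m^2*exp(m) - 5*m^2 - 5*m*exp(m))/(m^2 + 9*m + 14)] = (m^8*exp(m) + 4*m^7*exp(2*m) + 17*m^7*exp(m) + 56*m^6*exp(2*m) + 102*m^6*exp(m) + 184*m^5*exp(2*m) + 158*m^5*exp(m) - 480*m^4*exp(2*m) - 863*m^4*exp(m) - 3692*m^3*exp(2*m) - 4379*m^3*exp(m) + 224*m^3 - 7952*m^2*exp(2*m) - 7700*m^2*exp(m) + 1176*m^2 - 6664*m*exp(2*m) - 6916*m*exp(m) + 1176*m - 1960*exp(2*m) - 308*exp(m) - 1960)/(m^6 + 27*m^5 + 285*m^4 + 1485*m^3 + 3990*m^2 + 5292*m + 2744)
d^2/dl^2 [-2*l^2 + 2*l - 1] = -4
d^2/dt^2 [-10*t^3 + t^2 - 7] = 2 - 60*t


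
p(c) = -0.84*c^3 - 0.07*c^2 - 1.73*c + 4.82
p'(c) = -2.52*c^2 - 0.14*c - 1.73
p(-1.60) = 10.85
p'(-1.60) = -7.96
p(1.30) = 0.61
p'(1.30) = -6.17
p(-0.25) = 5.26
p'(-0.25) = -1.85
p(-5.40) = 144.39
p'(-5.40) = -74.46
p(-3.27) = 39.10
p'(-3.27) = -28.22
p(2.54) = -13.79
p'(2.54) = -18.34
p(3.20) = -28.96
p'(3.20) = -27.98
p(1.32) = 0.48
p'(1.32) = -6.31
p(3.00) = -23.68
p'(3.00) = -24.83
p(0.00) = 4.82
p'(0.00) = -1.73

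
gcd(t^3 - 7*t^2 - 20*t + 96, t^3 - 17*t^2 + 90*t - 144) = t^2 - 11*t + 24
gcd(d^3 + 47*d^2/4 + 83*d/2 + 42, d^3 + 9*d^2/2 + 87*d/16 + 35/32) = d + 7/4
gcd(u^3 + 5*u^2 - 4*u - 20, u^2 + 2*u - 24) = 1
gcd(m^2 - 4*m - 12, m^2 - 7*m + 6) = m - 6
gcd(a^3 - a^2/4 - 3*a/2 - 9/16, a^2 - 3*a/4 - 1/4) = 1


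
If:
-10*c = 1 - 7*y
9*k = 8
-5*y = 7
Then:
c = -27/25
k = 8/9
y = -7/5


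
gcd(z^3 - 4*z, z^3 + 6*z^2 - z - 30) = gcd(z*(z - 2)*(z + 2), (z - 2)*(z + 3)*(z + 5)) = z - 2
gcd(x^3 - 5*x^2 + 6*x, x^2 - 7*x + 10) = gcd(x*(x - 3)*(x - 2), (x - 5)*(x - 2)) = x - 2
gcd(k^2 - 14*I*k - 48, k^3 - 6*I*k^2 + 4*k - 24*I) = k - 6*I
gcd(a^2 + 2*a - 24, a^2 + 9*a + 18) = a + 6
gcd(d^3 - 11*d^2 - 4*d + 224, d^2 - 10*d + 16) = d - 8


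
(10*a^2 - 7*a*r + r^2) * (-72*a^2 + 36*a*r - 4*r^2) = -720*a^4 + 864*a^3*r - 364*a^2*r^2 + 64*a*r^3 - 4*r^4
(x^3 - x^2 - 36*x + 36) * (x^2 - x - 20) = x^5 - 2*x^4 - 55*x^3 + 92*x^2 + 684*x - 720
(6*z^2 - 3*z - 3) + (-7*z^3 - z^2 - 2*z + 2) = -7*z^3 + 5*z^2 - 5*z - 1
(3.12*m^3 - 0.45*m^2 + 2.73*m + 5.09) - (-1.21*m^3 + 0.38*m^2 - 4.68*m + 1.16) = 4.33*m^3 - 0.83*m^2 + 7.41*m + 3.93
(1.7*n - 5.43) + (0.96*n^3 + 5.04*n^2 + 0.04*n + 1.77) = 0.96*n^3 + 5.04*n^2 + 1.74*n - 3.66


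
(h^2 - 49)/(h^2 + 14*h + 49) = (h - 7)/(h + 7)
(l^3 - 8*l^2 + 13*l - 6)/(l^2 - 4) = (l^3 - 8*l^2 + 13*l - 6)/(l^2 - 4)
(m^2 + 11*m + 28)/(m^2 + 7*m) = (m + 4)/m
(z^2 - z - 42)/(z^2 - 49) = (z + 6)/(z + 7)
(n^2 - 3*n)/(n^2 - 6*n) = (n - 3)/(n - 6)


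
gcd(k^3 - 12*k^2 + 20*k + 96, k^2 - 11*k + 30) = k - 6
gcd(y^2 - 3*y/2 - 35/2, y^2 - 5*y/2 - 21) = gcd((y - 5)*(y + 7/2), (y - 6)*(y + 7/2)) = y + 7/2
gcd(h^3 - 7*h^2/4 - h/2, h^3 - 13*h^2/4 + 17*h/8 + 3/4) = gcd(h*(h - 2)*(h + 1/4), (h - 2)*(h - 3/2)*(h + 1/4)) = h^2 - 7*h/4 - 1/2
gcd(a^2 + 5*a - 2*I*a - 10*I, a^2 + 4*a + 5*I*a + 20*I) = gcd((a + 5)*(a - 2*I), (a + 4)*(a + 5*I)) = 1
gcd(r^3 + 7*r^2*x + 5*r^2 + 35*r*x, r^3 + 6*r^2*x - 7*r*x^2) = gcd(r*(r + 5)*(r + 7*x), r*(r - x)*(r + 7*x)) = r^2 + 7*r*x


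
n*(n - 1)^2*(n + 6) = n^4 + 4*n^3 - 11*n^2 + 6*n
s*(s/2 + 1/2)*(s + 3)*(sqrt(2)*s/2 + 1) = sqrt(2)*s^4/4 + s^3/2 + sqrt(2)*s^3 + 3*sqrt(2)*s^2/4 + 2*s^2 + 3*s/2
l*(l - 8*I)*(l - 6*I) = l^3 - 14*I*l^2 - 48*l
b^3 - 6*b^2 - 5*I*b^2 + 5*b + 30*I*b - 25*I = (b - 5)*(b - 1)*(b - 5*I)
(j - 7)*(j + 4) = j^2 - 3*j - 28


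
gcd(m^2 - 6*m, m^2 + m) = m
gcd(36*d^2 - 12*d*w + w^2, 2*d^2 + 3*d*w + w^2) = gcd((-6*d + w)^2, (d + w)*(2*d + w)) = 1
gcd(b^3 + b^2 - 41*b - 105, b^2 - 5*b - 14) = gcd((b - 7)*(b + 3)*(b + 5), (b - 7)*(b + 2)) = b - 7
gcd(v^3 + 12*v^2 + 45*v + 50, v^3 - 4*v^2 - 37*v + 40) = v + 5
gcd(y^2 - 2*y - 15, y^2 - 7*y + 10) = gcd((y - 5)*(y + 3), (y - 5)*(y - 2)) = y - 5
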